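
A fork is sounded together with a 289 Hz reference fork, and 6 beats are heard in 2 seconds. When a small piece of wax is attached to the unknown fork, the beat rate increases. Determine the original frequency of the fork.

Beat frequency = 6/2 = 3 Hz.
|f − 289| = 3, so the fork was at either 286 Hz or 292 Hz.
Loading a fork with wax lowers its frequency; the adjustment lowers the fork's frequency.
The beat rate rose, so the adjustment moved the fork further from 289 Hz — it was already below the reference.

286 Hz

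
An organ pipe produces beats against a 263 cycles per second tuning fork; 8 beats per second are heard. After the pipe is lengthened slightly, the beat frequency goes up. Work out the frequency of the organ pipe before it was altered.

255 Hz

|f − 263| = 8, so the organ pipe was at either 255 Hz or 271 Hz.
A longer pipe has a lower fundamental; the adjustment lowers the organ pipe's frequency.
The beat rate rose, so the adjustment moved the organ pipe further from 263 Hz — it was already below the reference.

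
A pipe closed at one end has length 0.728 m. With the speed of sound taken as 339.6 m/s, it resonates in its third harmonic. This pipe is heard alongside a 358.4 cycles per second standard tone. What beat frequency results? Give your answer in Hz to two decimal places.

Closed pipe (odd harmonics): f_n = n·v/(4L) = 3·339.6/(4·0.728) = 349.8626 Hz.
f_beat = |349.8626 − 358.4| = 8.54 Hz.

8.54 Hz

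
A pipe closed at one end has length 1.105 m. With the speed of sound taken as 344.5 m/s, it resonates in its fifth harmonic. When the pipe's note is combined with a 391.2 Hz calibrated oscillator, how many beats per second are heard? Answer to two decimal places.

Closed pipe (odd harmonics): f_n = n·v/(4L) = 5·344.5/(4·1.105) = 389.7059 Hz.
f_beat = |389.7059 − 391.2| = 1.49 Hz.

1.49 Hz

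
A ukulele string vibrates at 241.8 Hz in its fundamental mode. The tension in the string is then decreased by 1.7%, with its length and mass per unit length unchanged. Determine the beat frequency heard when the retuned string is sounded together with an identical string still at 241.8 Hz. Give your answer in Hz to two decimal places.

For a string, f ∝ √T, so the new frequency is 241.8·√0.983 = 239.7359 Hz.
f_beat = |239.7359 − 241.8| = 2.06 Hz.

2.06 Hz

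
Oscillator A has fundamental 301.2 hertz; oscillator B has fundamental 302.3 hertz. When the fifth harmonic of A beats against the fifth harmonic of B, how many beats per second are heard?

5.5 Hz

Fifth harmonic of the first: 5·301.2 = 1506.0 Hz.
Fifth harmonic of the second: 5·302.3 = 1511.5 Hz.
f_beat = |1506.0 − 1511.5| = 5.5 Hz.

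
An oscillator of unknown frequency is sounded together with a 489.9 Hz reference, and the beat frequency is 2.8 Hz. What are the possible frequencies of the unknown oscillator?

|f − 489.9| = 2.8, so f = 489.9 ± 2.8.

487.1 Hz or 492.7 Hz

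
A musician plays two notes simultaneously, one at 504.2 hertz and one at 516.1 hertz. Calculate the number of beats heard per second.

11.9 Hz

Beats arise from superposition of two nearby frequencies; the beat rate is |f₁ − f₂|.
|504.2 − 516.1| = 11.9 Hz.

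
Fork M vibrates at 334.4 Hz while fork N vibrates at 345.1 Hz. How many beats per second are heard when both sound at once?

10.7 Hz

Beats arise from superposition of two nearby frequencies; the beat rate is |f₁ − f₂|.
|334.4 − 345.1| = 10.7 Hz.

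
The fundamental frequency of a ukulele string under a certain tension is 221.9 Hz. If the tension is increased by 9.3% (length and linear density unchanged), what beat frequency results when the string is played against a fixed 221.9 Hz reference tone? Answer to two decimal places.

For a string, f ∝ √T, so the new frequency is 221.9·√1.093 = 231.9890 Hz.
f_beat = |231.9890 − 221.9| = 10.09 Hz.

10.09 Hz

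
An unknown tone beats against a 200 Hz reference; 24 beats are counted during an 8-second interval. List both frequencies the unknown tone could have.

197 Hz or 203 Hz

Beat frequency = 24/8 = 3 Hz.
|f − 200| = 3, so f = 200 ± 3.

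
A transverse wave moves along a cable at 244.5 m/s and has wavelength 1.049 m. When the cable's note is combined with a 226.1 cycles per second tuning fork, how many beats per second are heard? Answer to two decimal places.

Source frequency f = v/λ = 244.5/1.049 = 233.0791 Hz.
f_beat = |233.0791 − 226.1| = 6.98 Hz.

6.98 Hz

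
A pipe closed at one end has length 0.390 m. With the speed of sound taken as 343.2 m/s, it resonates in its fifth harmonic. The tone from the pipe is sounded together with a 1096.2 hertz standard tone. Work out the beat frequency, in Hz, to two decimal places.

Closed pipe (odd harmonics): f_n = n·v/(4L) = 5·343.2/(4·0.390) = 1100.0000 Hz.
f_beat = |1100.0000 − 1096.2| = 3.80 Hz.

3.80 Hz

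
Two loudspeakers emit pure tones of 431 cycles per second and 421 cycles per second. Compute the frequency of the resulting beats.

The beat frequency equals the magnitude of the frequency difference.
|431 − 421| = 10 Hz.

10 Hz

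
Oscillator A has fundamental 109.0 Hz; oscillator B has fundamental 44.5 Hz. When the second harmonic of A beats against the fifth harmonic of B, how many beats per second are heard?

Second harmonic of the first: 2·109.0 = 218.0 Hz.
Fifth harmonic of the second: 5·44.5 = 222.5 Hz.
f_beat = |218.0 − 222.5| = 4.5 Hz.

4.5 Hz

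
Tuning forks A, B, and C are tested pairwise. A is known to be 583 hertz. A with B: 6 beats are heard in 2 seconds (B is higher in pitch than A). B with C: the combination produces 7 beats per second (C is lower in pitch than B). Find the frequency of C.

A–B: Beat frequency = 6/2 = 3 Hz.
B is above A, so f_B = 583 + 3 = 586 Hz.
C is below B, so f_C = 586 − 7 = 579 Hz.

579 Hz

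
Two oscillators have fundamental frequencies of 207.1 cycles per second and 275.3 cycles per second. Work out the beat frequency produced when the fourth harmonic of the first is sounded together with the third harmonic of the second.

Fourth harmonic of the first: 4·207.1 = 828.4 Hz.
Third harmonic of the second: 3·275.3 = 825.9 Hz.
f_beat = |828.4 − 825.9| = 2.5 Hz.

2.5 Hz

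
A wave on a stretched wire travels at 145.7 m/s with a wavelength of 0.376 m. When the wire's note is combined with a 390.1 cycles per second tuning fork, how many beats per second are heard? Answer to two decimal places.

Source frequency f = v/λ = 145.7/0.376 = 387.5000 Hz.
f_beat = |387.5000 − 390.1| = 2.60 Hz.

2.60 Hz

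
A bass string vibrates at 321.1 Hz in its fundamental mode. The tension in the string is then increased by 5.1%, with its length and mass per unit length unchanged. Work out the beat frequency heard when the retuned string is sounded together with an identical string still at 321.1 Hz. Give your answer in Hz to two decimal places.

For a string, f ∝ √T, so the new frequency is 321.1·√1.051 = 329.1862 Hz.
f_beat = |329.1862 − 321.1| = 8.09 Hz.

8.09 Hz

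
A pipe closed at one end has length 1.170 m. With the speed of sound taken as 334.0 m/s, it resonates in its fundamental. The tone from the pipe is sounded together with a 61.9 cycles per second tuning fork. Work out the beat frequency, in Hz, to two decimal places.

Closed pipe (odd harmonics): f_n = n·v/(4L) = 1·334.0/(4·1.170) = 71.3675 Hz.
f_beat = |71.3675 − 61.9| = 9.47 Hz.

9.47 Hz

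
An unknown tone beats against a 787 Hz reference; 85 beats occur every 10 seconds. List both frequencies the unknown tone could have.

Beat frequency = 85/10 = 8.5 Hz.
|f − 787| = 8.5, so f = 787 ± 8.5.

778.5 Hz or 795.5 Hz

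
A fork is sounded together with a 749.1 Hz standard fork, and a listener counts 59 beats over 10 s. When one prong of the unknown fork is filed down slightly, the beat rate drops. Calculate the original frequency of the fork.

Beat frequency = 59/10 = 5.9 Hz.
|f − 749.1| = 5.9, so the fork was at either 743.2 Hz or 755 Hz.
Filing a prong removes mass and raises the fork's frequency; the adjustment raises the fork's frequency.
The beat rate fell, so the adjustment moved the fork toward 749.1 Hz — it must have started below the reference.

743.2 Hz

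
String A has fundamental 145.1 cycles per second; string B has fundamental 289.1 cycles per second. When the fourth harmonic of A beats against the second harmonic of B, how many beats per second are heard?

Fourth harmonic of the first: 4·145.1 = 580.4 Hz.
Second harmonic of the second: 2·289.1 = 578.2 Hz.
f_beat = |580.4 − 578.2| = 2.2 Hz.

2.2 Hz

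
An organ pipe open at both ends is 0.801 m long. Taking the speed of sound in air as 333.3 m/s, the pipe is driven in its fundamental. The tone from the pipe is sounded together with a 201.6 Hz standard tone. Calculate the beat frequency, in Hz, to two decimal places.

Open pipe: f_n = n·v/(2L) = 1·333.3/(2·0.801) = 208.0524 Hz.
f_beat = |208.0524 − 201.6| = 6.45 Hz.

6.45 Hz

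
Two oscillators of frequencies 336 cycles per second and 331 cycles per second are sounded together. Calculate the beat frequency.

5 Hz

The beat frequency equals the magnitude of the frequency difference.
|336 − 331| = 5 Hz.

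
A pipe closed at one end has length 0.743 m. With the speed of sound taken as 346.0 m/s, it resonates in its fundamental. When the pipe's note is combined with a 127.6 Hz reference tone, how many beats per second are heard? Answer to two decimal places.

Closed pipe (odd harmonics): f_n = n·v/(4L) = 1·346.0/(4·0.743) = 116.4199 Hz.
f_beat = |116.4199 − 127.6| = 11.18 Hz.

11.18 Hz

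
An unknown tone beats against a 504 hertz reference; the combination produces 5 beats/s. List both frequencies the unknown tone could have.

499 Hz or 509 Hz

|f − 504| = 5, so f = 504 ± 5.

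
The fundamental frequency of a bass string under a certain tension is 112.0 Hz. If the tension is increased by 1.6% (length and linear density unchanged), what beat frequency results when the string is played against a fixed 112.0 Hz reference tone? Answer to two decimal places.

0.89 Hz

For a string, f ∝ √T, so the new frequency is 112.0·√1.016 = 112.8924 Hz.
f_beat = |112.8924 − 112.0| = 0.89 Hz.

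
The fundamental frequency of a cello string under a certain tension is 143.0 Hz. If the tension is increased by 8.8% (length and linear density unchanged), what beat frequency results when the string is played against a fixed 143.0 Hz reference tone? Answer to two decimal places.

6.16 Hz

For a string, f ∝ √T, so the new frequency is 143.0·√1.088 = 149.1594 Hz.
f_beat = |149.1594 − 143.0| = 6.16 Hz.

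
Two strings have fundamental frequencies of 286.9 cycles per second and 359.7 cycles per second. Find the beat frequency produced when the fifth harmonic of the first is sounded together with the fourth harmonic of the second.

Fifth harmonic of the first: 5·286.9 = 1434.5 Hz.
Fourth harmonic of the second: 4·359.7 = 1438.8 Hz.
f_beat = |1434.5 − 1438.8| = 4.3 Hz.

4.3 Hz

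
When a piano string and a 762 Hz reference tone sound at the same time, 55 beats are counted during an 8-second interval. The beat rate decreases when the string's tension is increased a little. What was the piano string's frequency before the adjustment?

755.125 Hz

Beat frequency = 55/8 = 6.875 Hz.
|f − 762| = 6.875, so the piano string was at either 755.125 Hz or 768.875 Hz.
Higher tension means higher frequency; the adjustment raises the piano string's frequency.
The beat rate fell, so the adjustment moved the piano string toward 762 Hz — it must have started below the reference.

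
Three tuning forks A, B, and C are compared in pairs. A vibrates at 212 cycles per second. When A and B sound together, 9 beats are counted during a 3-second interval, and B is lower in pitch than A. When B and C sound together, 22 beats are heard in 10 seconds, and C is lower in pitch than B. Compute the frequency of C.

206.8 Hz

A–B: Beat frequency = 9/3 = 3 Hz.
B is below A, so f_B = 212 − 3 = 209 Hz.
B–C: Beat frequency = 22/10 = 2.2 Hz.
C is below B, so f_C = 209 − 2.2 = 206.8 Hz.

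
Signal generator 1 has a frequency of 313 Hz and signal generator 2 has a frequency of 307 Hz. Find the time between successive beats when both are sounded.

f_beat = |313 − 307| = 6 Hz.
Beat period T = 1 / f_beat = 1 / 6 s.

0.167 s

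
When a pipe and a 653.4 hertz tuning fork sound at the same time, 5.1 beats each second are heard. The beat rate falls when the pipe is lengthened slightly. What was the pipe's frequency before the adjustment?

658.5 Hz

|f − 653.4| = 5.1, so the pipe was at either 648.3 Hz or 658.5 Hz.
A longer pipe has a lower fundamental; the adjustment lowers the pipe's frequency.
The beat rate fell, so the adjustment moved the pipe toward 653.4 Hz — it must have started above the reference.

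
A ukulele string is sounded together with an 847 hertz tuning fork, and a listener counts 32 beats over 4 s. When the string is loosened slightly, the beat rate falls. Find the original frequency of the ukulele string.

Beat frequency = 32/4 = 8 Hz.
|f − 847| = 8, so the ukulele string was at either 839 Hz or 855 Hz.
Reducing tension lowers a string's frequency; the adjustment lowers the ukulele string's frequency.
The beat rate fell, so the adjustment moved the ukulele string toward 847 Hz — it must have started above the reference.

855 Hz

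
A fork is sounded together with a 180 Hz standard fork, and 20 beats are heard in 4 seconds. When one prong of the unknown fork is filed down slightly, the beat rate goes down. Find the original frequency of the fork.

175 Hz

Beat frequency = 20/4 = 5 Hz.
|f − 180| = 5, so the fork was at either 175 Hz or 185 Hz.
Filing a prong removes mass and raises the fork's frequency; the adjustment raises the fork's frequency.
The beat rate fell, so the adjustment moved the fork toward 180 Hz — it must have started below the reference.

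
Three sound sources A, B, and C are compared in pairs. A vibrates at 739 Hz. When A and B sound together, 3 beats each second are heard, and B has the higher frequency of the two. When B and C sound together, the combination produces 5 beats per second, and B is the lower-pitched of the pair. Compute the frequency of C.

747 Hz

B is above A, so f_B = 739 + 3 = 742 Hz.
C is above B, so f_C = 742 + 5 = 747 Hz.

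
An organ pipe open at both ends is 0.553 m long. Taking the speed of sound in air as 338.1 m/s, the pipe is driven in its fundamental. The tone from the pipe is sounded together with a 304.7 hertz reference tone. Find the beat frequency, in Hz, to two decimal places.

1.00 Hz

Open pipe: f_n = n·v/(2L) = 1·338.1/(2·0.553) = 305.6962 Hz.
f_beat = |305.6962 − 304.7| = 1.00 Hz.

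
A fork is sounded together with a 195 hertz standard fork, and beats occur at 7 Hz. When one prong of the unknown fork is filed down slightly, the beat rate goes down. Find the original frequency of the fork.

188 Hz

|f − 195| = 7, so the fork was at either 188 Hz or 202 Hz.
Filing a prong removes mass and raises the fork's frequency; the adjustment raises the fork's frequency.
The beat rate fell, so the adjustment moved the fork toward 195 Hz — it must have started below the reference.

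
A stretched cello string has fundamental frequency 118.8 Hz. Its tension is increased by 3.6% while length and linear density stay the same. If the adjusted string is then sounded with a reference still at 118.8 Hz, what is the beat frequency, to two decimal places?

2.12 Hz

For a string, f ∝ √T, so the new frequency is 118.8·√1.036 = 120.9195 Hz.
f_beat = |120.9195 − 118.8| = 2.12 Hz.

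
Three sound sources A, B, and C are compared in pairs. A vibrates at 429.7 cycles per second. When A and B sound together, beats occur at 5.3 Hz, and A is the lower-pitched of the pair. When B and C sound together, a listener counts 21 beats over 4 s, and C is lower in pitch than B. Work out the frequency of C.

B is above A, so f_B = 429.7 + 5.3 = 435 Hz.
B–C: Beat frequency = 21/4 = 5.25 Hz.
C is below B, so f_C = 435 − 5.25 = 429.75 Hz.

429.75 Hz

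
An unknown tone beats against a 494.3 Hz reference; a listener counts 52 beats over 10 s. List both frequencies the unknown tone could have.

Beat frequency = 52/10 = 5.2 Hz.
|f − 494.3| = 5.2, so f = 494.3 ± 5.2.

489.1 Hz or 499.5 Hz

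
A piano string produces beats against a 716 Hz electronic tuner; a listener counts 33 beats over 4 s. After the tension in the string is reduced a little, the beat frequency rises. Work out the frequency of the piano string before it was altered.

Beat frequency = 33/4 = 8.25 Hz.
|f − 716| = 8.25, so the piano string was at either 707.75 Hz or 724.25 Hz.
Lower tension means lower frequency; the adjustment lowers the piano string's frequency.
The beat rate rose, so the adjustment moved the piano string further from 716 Hz — it was already below the reference.

707.75 Hz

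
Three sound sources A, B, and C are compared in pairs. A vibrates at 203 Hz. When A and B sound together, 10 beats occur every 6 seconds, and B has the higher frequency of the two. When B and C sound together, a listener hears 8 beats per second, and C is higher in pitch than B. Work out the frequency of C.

A–B: Beat frequency = 10/6 = 1.6667 Hz.
B is above A, so f_B = 203 + 1.6667 = 204.6667 Hz.
C is above B, so f_C = 204.6667 + 8 = 212.6667 Hz.

212.6667 Hz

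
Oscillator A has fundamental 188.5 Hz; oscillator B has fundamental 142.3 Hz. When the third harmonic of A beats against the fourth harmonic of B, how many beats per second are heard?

3.7 Hz

Third harmonic of the first: 3·188.5 = 565.5 Hz.
Fourth harmonic of the second: 4·142.3 = 569.2 Hz.
f_beat = |565.5 − 569.2| = 3.7 Hz.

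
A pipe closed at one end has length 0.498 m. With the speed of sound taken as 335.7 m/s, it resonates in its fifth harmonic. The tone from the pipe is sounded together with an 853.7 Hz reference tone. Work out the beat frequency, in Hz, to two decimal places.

11.08 Hz

Closed pipe (odd harmonics): f_n = n·v/(4L) = 5·335.7/(4·0.498) = 842.6205 Hz.
f_beat = |842.6205 − 853.7| = 11.08 Hz.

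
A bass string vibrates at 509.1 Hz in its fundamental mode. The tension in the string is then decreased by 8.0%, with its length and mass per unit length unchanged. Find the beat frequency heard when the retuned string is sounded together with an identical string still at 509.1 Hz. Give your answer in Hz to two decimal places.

For a string, f ∝ √T, so the new frequency is 509.1·√0.920 = 488.3116 Hz.
f_beat = |488.3116 − 509.1| = 20.79 Hz.

20.79 Hz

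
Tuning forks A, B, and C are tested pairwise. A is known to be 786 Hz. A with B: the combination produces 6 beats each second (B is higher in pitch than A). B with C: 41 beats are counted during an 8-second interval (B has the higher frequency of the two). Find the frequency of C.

B is above A, so f_B = 786 + 6 = 792 Hz.
B–C: Beat frequency = 41/8 = 5.125 Hz.
C is below B, so f_C = 792 − 5.125 = 786.875 Hz.

786.875 Hz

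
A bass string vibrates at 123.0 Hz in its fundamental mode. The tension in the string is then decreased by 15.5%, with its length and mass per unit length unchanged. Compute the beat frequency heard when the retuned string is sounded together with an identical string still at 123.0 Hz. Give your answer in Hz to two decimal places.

For a string, f ∝ √T, so the new frequency is 123.0·√0.845 = 113.0664 Hz.
f_beat = |113.0664 − 123.0| = 9.93 Hz.

9.93 Hz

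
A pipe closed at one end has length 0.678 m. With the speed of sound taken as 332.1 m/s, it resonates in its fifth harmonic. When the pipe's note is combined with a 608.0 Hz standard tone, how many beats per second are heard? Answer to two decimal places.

Closed pipe (odd harmonics): f_n = n·v/(4L) = 5·332.1/(4·0.678) = 612.2788 Hz.
f_beat = |612.2788 − 608.0| = 4.28 Hz.

4.28 Hz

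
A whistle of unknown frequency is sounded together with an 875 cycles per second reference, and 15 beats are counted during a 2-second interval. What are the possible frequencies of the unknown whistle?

867.5 Hz or 882.5 Hz

Beat frequency = 15/2 = 7.5 Hz.
|f − 875| = 7.5, so f = 875 ± 7.5.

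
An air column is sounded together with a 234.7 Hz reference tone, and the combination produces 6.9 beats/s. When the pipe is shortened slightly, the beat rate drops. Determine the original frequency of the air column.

227.8 Hz

|f − 234.7| = 6.9, so the air column was at either 227.8 Hz or 241.6 Hz.
A shorter pipe has a higher fundamental; the adjustment raises the air column's frequency.
The beat rate fell, so the adjustment moved the air column toward 234.7 Hz — it must have started below the reference.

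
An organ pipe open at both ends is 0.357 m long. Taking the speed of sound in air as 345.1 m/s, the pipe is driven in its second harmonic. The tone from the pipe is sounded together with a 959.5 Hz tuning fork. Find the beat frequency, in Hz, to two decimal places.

Open pipe: f_n = n·v/(2L) = 2·345.1/(2·0.357) = 966.6667 Hz.
f_beat = |966.6667 − 959.5| = 7.17 Hz.

7.17 Hz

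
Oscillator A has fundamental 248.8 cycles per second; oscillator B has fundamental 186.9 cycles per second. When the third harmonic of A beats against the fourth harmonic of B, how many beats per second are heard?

1.2 Hz

Third harmonic of the first: 3·248.8 = 746.4 Hz.
Fourth harmonic of the second: 4·186.9 = 747.6 Hz.
f_beat = |746.4 − 747.6| = 1.2 Hz.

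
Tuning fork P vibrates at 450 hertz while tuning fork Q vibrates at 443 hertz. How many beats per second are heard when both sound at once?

Beats arise from superposition of two nearby frequencies; the beat rate is |f₁ − f₂|.
|450 − 443| = 7 Hz.

7 Hz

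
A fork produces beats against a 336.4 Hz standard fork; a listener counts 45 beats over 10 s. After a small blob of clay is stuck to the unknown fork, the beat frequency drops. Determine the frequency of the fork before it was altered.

340.9 Hz

Beat frequency = 45/10 = 4.5 Hz.
|f − 336.4| = 4.5, so the fork was at either 331.9 Hz or 340.9 Hz.
Adding mass to a fork lowers its frequency; the adjustment lowers the fork's frequency.
The beat rate fell, so the adjustment moved the fork toward 336.4 Hz — it must have started above the reference.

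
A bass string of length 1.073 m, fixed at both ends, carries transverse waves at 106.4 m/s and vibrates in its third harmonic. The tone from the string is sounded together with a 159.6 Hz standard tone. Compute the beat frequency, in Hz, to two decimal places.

For a string fixed at both ends, f_n = n·v/(2L) = 3·106.4/(2·1.073) = 148.7418 Hz.
f_beat = |148.7418 − 159.6| = 10.86 Hz.

10.86 Hz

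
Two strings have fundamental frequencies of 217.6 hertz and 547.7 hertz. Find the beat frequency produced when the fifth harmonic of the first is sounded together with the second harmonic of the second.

7.4 Hz

Fifth harmonic of the first: 5·217.6 = 1088.0 Hz.
Second harmonic of the second: 2·547.7 = 1095.4 Hz.
f_beat = |1088.0 − 1095.4| = 7.4 Hz.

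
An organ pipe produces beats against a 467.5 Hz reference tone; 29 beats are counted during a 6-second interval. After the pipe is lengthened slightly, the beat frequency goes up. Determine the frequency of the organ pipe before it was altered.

Beat frequency = 29/6 = 4.8333 Hz.
|f − 467.5| = 4.8333, so the organ pipe was at either 462.6667 Hz or 472.3333 Hz.
A longer pipe has a lower fundamental; the adjustment lowers the organ pipe's frequency.
The beat rate rose, so the adjustment moved the organ pipe further from 467.5 Hz — it was already below the reference.

462.6667 Hz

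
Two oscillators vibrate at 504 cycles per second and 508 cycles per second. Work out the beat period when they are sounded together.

0.250 s

f_beat = |504 − 508| = 4 Hz.
Beat period T = 1 / f_beat = 1 / 4 s.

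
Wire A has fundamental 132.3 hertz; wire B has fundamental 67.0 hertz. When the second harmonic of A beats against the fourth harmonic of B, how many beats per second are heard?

3.4 Hz

Second harmonic of the first: 2·132.3 = 264.6 Hz.
Fourth harmonic of the second: 4·67.0 = 268.0 Hz.
f_beat = |264.6 − 268.0| = 3.4 Hz.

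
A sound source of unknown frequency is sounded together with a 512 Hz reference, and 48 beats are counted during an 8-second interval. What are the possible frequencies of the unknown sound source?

506 Hz or 518 Hz

Beat frequency = 48/8 = 6 Hz.
|f − 512| = 6, so f = 512 ± 6.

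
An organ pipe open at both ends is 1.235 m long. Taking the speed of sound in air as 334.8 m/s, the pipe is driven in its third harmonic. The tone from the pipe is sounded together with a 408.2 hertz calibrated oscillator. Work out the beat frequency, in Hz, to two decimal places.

Open pipe: f_n = n·v/(2L) = 3·334.8/(2·1.235) = 406.6397 Hz.
f_beat = |406.6397 − 408.2| = 1.56 Hz.

1.56 Hz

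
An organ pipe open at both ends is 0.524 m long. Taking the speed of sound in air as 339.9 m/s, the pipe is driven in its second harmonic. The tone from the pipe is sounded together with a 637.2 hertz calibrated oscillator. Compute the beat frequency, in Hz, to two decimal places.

11.46 Hz

Open pipe: f_n = n·v/(2L) = 2·339.9/(2·0.524) = 648.6641 Hz.
f_beat = |648.6641 − 637.2| = 11.46 Hz.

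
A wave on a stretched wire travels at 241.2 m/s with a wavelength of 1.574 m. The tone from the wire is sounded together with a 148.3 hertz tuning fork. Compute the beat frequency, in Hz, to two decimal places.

4.94 Hz

Source frequency f = v/λ = 241.2/1.574 = 153.2402 Hz.
f_beat = |153.2402 − 148.3| = 4.94 Hz.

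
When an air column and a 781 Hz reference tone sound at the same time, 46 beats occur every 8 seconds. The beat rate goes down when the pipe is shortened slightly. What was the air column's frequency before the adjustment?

Beat frequency = 46/8 = 5.75 Hz.
|f − 781| = 5.75, so the air column was at either 775.25 Hz or 786.75 Hz.
A shorter pipe has a higher fundamental; the adjustment raises the air column's frequency.
The beat rate fell, so the adjustment moved the air column toward 781 Hz — it must have started below the reference.

775.25 Hz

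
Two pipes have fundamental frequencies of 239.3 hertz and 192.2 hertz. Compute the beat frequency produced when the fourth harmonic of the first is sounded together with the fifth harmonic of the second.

Fourth harmonic of the first: 4·239.3 = 957.2 Hz.
Fifth harmonic of the second: 5·192.2 = 961.0 Hz.
f_beat = |957.2 − 961.0| = 3.8 Hz.

3.8 Hz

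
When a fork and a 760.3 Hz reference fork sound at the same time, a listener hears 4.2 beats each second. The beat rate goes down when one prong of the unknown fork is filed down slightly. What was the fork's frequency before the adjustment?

756.1 Hz

|f − 760.3| = 4.2, so the fork was at either 756.1 Hz or 764.5 Hz.
Filing a prong removes mass and raises the fork's frequency; the adjustment raises the fork's frequency.
The beat rate fell, so the adjustment moved the fork toward 760.3 Hz — it must have started below the reference.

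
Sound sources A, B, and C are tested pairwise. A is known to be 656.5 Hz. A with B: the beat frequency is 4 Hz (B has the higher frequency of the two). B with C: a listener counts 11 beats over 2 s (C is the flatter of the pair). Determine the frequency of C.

B is above A, so f_B = 656.5 + 4 = 660.5 Hz.
B–C: Beat frequency = 11/2 = 5.5 Hz.
C is below B, so f_C = 660.5 − 5.5 = 655 Hz.

655 Hz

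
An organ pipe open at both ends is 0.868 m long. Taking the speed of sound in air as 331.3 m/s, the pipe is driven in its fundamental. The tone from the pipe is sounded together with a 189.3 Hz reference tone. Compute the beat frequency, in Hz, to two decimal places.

1.54 Hz

Open pipe: f_n = n·v/(2L) = 1·331.3/(2·0.868) = 190.8410 Hz.
f_beat = |190.8410 − 189.3| = 1.54 Hz.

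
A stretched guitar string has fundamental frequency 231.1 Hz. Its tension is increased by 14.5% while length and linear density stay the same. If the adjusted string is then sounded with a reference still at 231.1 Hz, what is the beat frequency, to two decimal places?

16.19 Hz

For a string, f ∝ √T, so the new frequency is 231.1·√1.145 = 247.2878 Hz.
f_beat = |247.2878 − 231.1| = 16.19 Hz.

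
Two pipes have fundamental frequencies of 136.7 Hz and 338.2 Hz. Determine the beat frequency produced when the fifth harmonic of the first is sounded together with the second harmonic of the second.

Fifth harmonic of the first: 5·136.7 = 683.5 Hz.
Second harmonic of the second: 2·338.2 = 676.4 Hz.
f_beat = |683.5 − 676.4| = 7.1 Hz.

7.1 Hz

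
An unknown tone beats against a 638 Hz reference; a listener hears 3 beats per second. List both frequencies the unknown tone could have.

635 Hz or 641 Hz

|f − 638| = 3, so f = 638 ± 3.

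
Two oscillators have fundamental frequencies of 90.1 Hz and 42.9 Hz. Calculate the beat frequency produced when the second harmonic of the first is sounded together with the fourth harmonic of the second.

8.6 Hz

Second harmonic of the first: 2·90.1 = 180.2 Hz.
Fourth harmonic of the second: 4·42.9 = 171.6 Hz.
f_beat = |180.2 − 171.6| = 8.6 Hz.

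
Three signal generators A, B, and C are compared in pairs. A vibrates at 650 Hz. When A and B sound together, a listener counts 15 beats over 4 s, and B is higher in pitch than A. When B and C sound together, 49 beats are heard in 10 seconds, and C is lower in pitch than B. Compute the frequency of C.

A–B: Beat frequency = 15/4 = 3.75 Hz.
B is above A, so f_B = 650 + 3.75 = 653.75 Hz.
B–C: Beat frequency = 49/10 = 4.9 Hz.
C is below B, so f_C = 653.75 − 4.9 = 648.85 Hz.

648.85 Hz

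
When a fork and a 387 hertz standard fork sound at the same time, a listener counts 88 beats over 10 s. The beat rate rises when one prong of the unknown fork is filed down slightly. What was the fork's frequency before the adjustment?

395.8 Hz

Beat frequency = 88/10 = 8.8 Hz.
|f − 387| = 8.8, so the fork was at either 378.2 Hz or 395.8 Hz.
Filing a prong removes mass and raises the fork's frequency; the adjustment raises the fork's frequency.
The beat rate rose, so the adjustment moved the fork further from 387 Hz — it was already above the reference.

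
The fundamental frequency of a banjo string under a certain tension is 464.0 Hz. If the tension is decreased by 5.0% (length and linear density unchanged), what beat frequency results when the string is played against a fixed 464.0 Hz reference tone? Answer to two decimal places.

11.75 Hz

For a string, f ∝ √T, so the new frequency is 464.0·√0.950 = 452.2513 Hz.
f_beat = |452.2513 − 464.0| = 11.75 Hz.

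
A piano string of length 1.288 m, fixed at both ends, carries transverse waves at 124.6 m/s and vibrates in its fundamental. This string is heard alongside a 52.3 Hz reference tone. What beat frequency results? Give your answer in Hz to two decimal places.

For a string fixed at both ends, f_n = n·v/(2L) = 1·124.6/(2·1.288) = 48.3696 Hz.
f_beat = |48.3696 − 52.3| = 3.93 Hz.

3.93 Hz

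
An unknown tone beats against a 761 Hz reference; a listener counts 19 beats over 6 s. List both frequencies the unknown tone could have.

Beat frequency = 19/6 = 3.1667 Hz.
|f − 761| = 3.1667, so f = 761 ± 3.1667.

757.8333 Hz or 764.1667 Hz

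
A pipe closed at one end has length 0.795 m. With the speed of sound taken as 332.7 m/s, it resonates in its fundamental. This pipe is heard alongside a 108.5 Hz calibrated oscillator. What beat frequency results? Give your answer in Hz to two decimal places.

3.88 Hz

Closed pipe (odd harmonics): f_n = n·v/(4L) = 1·332.7/(4·0.795) = 104.6226 Hz.
f_beat = |104.6226 − 108.5| = 3.88 Hz.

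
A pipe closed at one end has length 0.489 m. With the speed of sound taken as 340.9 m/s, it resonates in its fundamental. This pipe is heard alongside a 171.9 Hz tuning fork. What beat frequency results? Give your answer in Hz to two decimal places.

2.38 Hz

Closed pipe (odd harmonics): f_n = n·v/(4L) = 1·340.9/(4·0.489) = 174.2843 Hz.
f_beat = |174.2843 − 171.9| = 2.38 Hz.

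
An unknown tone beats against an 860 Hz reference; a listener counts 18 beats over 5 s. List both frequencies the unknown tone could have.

856.4 Hz or 863.6 Hz

Beat frequency = 18/5 = 3.6 Hz.
|f − 860| = 3.6, so f = 860 ± 3.6.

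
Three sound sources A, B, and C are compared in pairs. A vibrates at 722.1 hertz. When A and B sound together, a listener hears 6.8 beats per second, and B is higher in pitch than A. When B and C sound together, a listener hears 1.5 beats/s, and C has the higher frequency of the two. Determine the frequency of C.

730.4 Hz

B is above A, so f_B = 722.1 + 6.8 = 728.9 Hz.
C is above B, so f_C = 728.9 + 1.5 = 730.4 Hz.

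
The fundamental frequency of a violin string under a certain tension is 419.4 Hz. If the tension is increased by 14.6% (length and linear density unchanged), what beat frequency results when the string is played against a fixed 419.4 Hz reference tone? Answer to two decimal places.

29.57 Hz

For a string, f ∝ √T, so the new frequency is 419.4·√1.146 = 448.9735 Hz.
f_beat = |448.9735 − 419.4| = 29.57 Hz.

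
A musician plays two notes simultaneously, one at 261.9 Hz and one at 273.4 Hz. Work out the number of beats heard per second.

11.5 Hz

The beat frequency equals the magnitude of the frequency difference.
|261.9 − 273.4| = 11.5 Hz.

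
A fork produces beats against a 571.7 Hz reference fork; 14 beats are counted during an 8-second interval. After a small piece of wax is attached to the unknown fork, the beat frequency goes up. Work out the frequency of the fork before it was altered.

569.95 Hz

Beat frequency = 14/8 = 1.75 Hz.
|f − 571.7| = 1.75, so the fork was at either 569.95 Hz or 573.45 Hz.
Loading a fork with wax lowers its frequency; the adjustment lowers the fork's frequency.
The beat rate rose, so the adjustment moved the fork further from 571.7 Hz — it was already below the reference.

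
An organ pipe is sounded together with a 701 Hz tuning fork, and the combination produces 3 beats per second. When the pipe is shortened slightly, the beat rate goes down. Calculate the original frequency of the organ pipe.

698 Hz

|f − 701| = 3, so the organ pipe was at either 698 Hz or 704 Hz.
A shorter pipe has a higher fundamental; the adjustment raises the organ pipe's frequency.
The beat rate fell, so the adjustment moved the organ pipe toward 701 Hz — it must have started below the reference.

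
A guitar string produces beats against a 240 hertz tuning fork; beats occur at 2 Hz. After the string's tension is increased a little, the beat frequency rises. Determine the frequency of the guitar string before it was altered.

242 Hz

|f − 240| = 2, so the guitar string was at either 238 Hz or 242 Hz.
Higher tension means higher frequency; the adjustment raises the guitar string's frequency.
The beat rate rose, so the adjustment moved the guitar string further from 240 Hz — it was already above the reference.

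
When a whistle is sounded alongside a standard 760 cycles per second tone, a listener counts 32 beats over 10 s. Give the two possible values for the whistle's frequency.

756.8 Hz or 763.2 Hz

Beat frequency = 32/10 = 3.2 Hz.
|f − 760| = 3.2, so f = 760 ± 3.2.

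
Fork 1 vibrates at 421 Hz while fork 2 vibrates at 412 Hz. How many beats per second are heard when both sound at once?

f_beat = |f₁ − f₂|.
|421 − 412| = 9 Hz.

9 Hz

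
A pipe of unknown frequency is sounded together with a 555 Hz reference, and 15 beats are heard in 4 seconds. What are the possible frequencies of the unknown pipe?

551.25 Hz or 558.75 Hz

Beat frequency = 15/4 = 3.75 Hz.
|f − 555| = 3.75, so f = 555 ± 3.75.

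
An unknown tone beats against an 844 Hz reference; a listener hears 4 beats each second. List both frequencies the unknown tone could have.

840 Hz or 848 Hz

|f − 844| = 4, so f = 844 ± 4.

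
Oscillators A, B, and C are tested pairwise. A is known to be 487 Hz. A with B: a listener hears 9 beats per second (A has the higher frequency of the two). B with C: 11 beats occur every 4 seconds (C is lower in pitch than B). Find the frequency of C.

B is below A, so f_B = 487 − 9 = 478 Hz.
B–C: Beat frequency = 11/4 = 2.75 Hz.
C is below B, so f_C = 478 − 2.75 = 475.25 Hz.

475.25 Hz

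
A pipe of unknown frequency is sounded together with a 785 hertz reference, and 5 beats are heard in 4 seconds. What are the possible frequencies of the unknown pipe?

783.75 Hz or 786.25 Hz

Beat frequency = 5/4 = 1.25 Hz.
|f − 785| = 1.25, so f = 785 ± 1.25.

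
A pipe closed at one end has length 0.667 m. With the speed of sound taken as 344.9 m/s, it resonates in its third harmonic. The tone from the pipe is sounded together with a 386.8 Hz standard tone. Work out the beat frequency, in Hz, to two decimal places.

Closed pipe (odd harmonics): f_n = n·v/(4L) = 3·344.9/(4·0.667) = 387.8186 Hz.
f_beat = |387.8186 − 386.8| = 1.02 Hz.

1.02 Hz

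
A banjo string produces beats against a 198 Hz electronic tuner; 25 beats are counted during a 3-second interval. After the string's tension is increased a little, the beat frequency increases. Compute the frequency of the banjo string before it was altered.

Beat frequency = 25/3 = 8.3333 Hz.
|f − 198| = 8.3333, so the banjo string was at either 189.6667 Hz or 206.3333 Hz.
Higher tension means higher frequency; the adjustment raises the banjo string's frequency.
The beat rate rose, so the adjustment moved the banjo string further from 198 Hz — it was already above the reference.

206.3333 Hz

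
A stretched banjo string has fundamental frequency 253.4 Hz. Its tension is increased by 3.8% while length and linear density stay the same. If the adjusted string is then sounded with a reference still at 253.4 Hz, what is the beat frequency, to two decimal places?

For a string, f ∝ √T, so the new frequency is 253.4·√1.038 = 258.1697 Hz.
f_beat = |258.1697 − 253.4| = 4.77 Hz.

4.77 Hz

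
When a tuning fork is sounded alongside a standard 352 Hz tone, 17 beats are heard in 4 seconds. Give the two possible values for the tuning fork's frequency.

Beat frequency = 17/4 = 4.25 Hz.
|f − 352| = 4.25, so f = 352 ± 4.25.

347.75 Hz or 356.25 Hz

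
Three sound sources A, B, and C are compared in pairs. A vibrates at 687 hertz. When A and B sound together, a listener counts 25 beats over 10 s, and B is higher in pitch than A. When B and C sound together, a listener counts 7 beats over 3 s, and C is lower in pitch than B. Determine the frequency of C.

687.1667 Hz

A–B: Beat frequency = 25/10 = 2.5 Hz.
B is above A, so f_B = 687 + 2.5 = 689.5 Hz.
B–C: Beat frequency = 7/3 = 2.3333 Hz.
C is below B, so f_C = 689.5 − 2.3333 = 687.1667 Hz.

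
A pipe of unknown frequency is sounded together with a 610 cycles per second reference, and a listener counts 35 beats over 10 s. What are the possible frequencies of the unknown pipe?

606.5 Hz or 613.5 Hz

Beat frequency = 35/10 = 3.5 Hz.
|f − 610| = 3.5, so f = 610 ± 3.5.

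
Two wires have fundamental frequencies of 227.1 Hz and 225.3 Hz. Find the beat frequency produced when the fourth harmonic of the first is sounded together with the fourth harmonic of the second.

7.2 Hz

Fourth harmonic of the first: 4·227.1 = 908.4 Hz.
Fourth harmonic of the second: 4·225.3 = 901.2 Hz.
f_beat = |908.4 − 901.2| = 7.2 Hz.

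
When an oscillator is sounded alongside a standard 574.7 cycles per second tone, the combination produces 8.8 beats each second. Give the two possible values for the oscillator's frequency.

|f − 574.7| = 8.8, so f = 574.7 ± 8.8.

565.9 Hz or 583.5 Hz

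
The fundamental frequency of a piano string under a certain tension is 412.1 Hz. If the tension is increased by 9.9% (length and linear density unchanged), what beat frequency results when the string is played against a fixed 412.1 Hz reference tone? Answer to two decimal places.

For a string, f ∝ √T, so the new frequency is 412.1·√1.099 = 432.0176 Hz.
f_beat = |432.0176 − 412.1| = 19.92 Hz.

19.92 Hz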